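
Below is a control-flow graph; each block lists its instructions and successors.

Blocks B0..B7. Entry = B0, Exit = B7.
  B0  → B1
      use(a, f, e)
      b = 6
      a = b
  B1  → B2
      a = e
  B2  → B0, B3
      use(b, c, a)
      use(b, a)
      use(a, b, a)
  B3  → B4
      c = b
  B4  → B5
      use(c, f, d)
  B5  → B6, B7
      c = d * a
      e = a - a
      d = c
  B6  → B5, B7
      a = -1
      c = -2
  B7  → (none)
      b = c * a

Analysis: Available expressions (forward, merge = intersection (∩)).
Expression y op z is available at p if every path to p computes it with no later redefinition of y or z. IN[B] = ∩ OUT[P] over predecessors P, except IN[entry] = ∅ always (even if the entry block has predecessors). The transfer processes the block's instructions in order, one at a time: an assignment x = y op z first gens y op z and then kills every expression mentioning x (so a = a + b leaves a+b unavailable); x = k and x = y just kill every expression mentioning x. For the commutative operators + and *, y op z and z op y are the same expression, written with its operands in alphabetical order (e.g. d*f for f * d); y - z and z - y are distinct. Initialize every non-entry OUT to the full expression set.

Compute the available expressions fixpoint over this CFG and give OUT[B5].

Answer: {a-a}

Derivation:
Converged values:
  B0:   IN={}   OUT={}
  B1:   IN={}   OUT={}
  B2:   IN={}   OUT={}
  B3:   IN={}   OUT={}
  B4:   IN={}   OUT={}
  B5:   IN={}   OUT={a-a}
  B6:   IN={a-a}   OUT={}
  B7:   IN={}   OUT={a*c}

Merge at B5: IN[B5] = OUT[B4] ∩ OUT[B6] = {}
Applying B5's transfer function to that IN value gives OUT[B5] (row B5 above).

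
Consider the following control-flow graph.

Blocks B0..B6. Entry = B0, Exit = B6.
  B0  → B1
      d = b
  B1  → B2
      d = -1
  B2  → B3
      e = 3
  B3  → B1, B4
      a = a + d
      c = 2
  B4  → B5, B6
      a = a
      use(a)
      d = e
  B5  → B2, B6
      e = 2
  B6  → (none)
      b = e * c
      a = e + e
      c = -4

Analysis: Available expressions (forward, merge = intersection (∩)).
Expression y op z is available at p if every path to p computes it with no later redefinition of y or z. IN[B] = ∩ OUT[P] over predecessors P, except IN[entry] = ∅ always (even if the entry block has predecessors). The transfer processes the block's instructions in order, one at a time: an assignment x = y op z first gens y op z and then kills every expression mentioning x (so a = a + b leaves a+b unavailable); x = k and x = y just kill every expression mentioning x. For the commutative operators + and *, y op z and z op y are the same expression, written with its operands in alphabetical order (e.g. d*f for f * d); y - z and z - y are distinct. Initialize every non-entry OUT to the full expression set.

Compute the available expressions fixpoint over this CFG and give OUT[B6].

Answer: {e+e}

Working:
Fixpoint table:
  B0:   IN={}   OUT={}
  B1:   IN={}   OUT={}
  B2:   IN={}   OUT={}
  B3:   IN={}   OUT={}
  B4:   IN={}   OUT={}
  B5:   IN={}   OUT={}
  B6:   IN={}   OUT={e+e}

Merge at B6: IN[B6] = OUT[B4] ∩ OUT[B5] = {}
Applying B6's transfer function to that IN value gives OUT[B6] (row B6 above).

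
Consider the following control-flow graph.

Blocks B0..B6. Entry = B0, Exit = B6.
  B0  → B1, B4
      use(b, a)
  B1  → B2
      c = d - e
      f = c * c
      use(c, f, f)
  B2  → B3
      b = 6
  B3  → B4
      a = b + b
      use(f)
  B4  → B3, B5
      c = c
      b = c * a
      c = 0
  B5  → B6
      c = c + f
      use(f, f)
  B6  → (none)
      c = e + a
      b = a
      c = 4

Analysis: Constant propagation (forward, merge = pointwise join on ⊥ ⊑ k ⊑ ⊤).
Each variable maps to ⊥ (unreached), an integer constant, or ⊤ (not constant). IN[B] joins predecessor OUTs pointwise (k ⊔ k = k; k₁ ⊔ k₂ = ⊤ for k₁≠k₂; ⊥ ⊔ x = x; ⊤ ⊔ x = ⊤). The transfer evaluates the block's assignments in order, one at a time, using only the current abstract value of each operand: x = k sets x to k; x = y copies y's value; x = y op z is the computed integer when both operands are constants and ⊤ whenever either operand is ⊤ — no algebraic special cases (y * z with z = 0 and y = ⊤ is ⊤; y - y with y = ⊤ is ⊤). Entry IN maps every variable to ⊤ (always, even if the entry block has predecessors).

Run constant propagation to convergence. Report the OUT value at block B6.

Fixpoint table:
  B0:   IN=(all ⊤)   OUT=(all ⊤)
  B1:   IN=(all ⊤)   OUT=(all ⊤)
  B2:   IN=(all ⊤)   OUT={b:6; rest ⊤}
  B3:   IN=(all ⊤)   OUT=(all ⊤)
  B4:   IN=(all ⊤)   OUT={c:0; rest ⊤}
  B5:   IN={c:0; rest ⊤}   OUT=(all ⊤)
  B6:   IN=(all ⊤)   OUT={c:4; rest ⊤}

Merge at B6: IN[B6] = OUT[B5] = {a: ⊤, b: ⊤, c: ⊤, d: ⊤, e: ⊤, f: ⊤}
Applying B6's transfer function to that IN value gives OUT[B6] (row B6 above).

Answer: {a: ⊤, b: ⊤, c: 4, d: ⊤, e: ⊤, f: ⊤}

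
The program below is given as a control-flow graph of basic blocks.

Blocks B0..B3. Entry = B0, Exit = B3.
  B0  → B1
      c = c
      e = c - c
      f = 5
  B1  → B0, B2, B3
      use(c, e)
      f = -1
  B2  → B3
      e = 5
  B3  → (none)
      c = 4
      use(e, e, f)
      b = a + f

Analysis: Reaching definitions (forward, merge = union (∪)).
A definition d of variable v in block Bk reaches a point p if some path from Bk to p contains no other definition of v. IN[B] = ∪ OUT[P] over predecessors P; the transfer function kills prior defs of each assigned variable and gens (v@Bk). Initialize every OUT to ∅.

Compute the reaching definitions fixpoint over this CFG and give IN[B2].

Per-block solution:
  B0:   IN={c@B0, e@B0, f@B1}   OUT={c@B0, e@B0, f@B0}
  B1:   IN={c@B0, e@B0, f@B0}   OUT={c@B0, e@B0, f@B1}
  B2:   IN={c@B0, e@B0, f@B1}   OUT={c@B0, e@B2, f@B1}
  B3:   IN={c@B0, e@B0, e@B2, f@B1}   OUT={b@B3, c@B3, e@B0, e@B2, f@B1}

Merge at B2: IN[B2] = OUT[B1] = {c@B0, e@B0, f@B1}

Answer: {c@B0, e@B0, f@B1}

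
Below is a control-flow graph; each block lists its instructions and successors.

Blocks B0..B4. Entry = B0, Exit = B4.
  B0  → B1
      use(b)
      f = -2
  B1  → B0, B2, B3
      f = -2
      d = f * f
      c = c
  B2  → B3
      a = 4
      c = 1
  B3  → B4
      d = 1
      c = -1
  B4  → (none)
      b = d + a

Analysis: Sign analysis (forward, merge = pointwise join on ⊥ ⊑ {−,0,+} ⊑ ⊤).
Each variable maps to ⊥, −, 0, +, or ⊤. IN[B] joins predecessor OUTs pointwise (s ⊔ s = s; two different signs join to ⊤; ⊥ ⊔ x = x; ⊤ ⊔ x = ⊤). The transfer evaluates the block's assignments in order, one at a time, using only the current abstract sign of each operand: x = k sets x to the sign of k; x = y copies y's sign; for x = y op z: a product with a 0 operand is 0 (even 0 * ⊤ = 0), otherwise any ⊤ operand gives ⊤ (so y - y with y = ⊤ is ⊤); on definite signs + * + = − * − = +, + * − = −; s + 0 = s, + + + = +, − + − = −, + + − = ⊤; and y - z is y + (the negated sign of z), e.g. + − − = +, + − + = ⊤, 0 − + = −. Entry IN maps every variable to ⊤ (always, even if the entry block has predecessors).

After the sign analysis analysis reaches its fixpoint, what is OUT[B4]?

Answer: {a: ⊤, b: ⊤, c: -, d: +, e: ⊤, f: -}

Trace:
Converged values:
  B0:   IN=(all ⊤)   OUT={f:-; rest ⊤}
  B1:   IN={f:-; rest ⊤}   OUT={d:+, f:-; rest ⊤}
  B2:   IN={d:+, f:-; rest ⊤}   OUT={a:+, c:+, d:+, f:-; rest ⊤}
  B3:   IN={d:+, f:-; rest ⊤}   OUT={c:-, d:+, f:-; rest ⊤}
  B4:   IN={c:-, d:+, f:-; rest ⊤}   OUT={c:-, d:+, f:-; rest ⊤}

Merge at B4: IN[B4] = OUT[B3] = {a: ⊤, b: ⊤, c: -, d: +, e: ⊤, f: -}
Applying B4's transfer function to that IN value gives OUT[B4] (row B4 above).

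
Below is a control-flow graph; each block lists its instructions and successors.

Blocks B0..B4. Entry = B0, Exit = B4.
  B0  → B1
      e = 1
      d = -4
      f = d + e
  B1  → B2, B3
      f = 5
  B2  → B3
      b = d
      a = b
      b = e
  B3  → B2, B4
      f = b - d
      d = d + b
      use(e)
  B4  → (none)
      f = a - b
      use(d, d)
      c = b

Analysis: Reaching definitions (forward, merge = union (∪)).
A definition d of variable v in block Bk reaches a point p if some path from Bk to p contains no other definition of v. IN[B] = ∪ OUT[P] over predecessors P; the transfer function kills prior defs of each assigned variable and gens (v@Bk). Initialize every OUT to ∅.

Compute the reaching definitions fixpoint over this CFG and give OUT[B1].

Answer: {d@B0, e@B0, f@B1}

Derivation:
Converged values:
  B0:  IN={}  OUT={d@B0, e@B0, f@B0}
  B1:  IN={d@B0, e@B0, f@B0}  OUT={d@B0, e@B0, f@B1}
  B2:  IN={a@B2, b@B2, d@B0, d@B3, e@B0, f@B1, f@B3}  OUT={a@B2, b@B2, d@B0, d@B3, e@B0, f@B1, f@B3}
  B3:  IN={a@B2, b@B2, d@B0, d@B3, e@B0, f@B1, f@B3}  OUT={a@B2, b@B2, d@B3, e@B0, f@B3}
  B4:  IN={a@B2, b@B2, d@B3, e@B0, f@B3}  OUT={a@B2, b@B2, c@B4, d@B3, e@B0, f@B4}

Merge at B1: IN[B1] = OUT[B0] = {d@B0, e@B0, f@B0}
Applying B1's transfer function to that IN value gives OUT[B1] (row B1 above).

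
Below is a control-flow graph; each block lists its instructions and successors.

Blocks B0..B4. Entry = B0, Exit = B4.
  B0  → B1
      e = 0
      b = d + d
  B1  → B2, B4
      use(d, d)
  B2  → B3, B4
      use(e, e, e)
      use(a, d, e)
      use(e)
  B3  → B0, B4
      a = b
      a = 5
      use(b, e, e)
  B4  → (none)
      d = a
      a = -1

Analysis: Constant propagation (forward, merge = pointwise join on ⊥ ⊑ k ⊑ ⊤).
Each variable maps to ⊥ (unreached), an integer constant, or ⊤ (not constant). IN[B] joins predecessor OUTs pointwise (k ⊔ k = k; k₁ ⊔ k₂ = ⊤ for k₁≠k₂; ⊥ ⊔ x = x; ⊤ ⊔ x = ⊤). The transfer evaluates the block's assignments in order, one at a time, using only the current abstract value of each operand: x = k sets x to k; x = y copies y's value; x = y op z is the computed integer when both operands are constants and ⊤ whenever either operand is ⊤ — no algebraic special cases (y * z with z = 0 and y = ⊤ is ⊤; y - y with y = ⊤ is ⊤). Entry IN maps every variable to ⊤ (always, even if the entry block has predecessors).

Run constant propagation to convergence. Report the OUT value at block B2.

Fixpoint table:
  B0: | IN=(all ⊤) | OUT={e:0; rest ⊤}
  B1: | IN={e:0; rest ⊤} | OUT={e:0; rest ⊤}
  B2: | IN={e:0; rest ⊤} | OUT={e:0; rest ⊤}
  B3: | IN={e:0; rest ⊤} | OUT={a:5, e:0; rest ⊤}
  B4: | IN={e:0; rest ⊤} | OUT={a:-1, e:0; rest ⊤}

Merge at B2: IN[B2] = OUT[B1] = {a: ⊤, b: ⊤, c: ⊤, d: ⊤, e: 0, f: ⊤}
Applying B2's transfer function to that IN value gives OUT[B2] (row B2 above).

Answer: {a: ⊤, b: ⊤, c: ⊤, d: ⊤, e: 0, f: ⊤}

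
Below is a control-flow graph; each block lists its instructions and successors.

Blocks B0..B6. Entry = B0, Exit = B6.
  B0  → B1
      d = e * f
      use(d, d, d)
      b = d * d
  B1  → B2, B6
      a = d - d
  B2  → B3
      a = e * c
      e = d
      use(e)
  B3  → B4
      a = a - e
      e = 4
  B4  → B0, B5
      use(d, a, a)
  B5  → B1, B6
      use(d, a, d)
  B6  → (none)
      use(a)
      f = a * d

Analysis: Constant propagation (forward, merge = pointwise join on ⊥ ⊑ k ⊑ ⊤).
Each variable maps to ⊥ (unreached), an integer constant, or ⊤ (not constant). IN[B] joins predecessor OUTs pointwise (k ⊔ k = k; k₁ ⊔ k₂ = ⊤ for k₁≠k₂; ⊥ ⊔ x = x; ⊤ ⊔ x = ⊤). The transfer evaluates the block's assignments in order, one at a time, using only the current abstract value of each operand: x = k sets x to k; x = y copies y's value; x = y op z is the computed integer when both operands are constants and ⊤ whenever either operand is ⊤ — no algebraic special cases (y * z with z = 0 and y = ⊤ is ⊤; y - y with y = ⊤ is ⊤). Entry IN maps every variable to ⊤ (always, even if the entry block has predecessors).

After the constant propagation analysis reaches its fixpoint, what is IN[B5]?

Answer: {a: ⊤, b: ⊤, c: ⊤, d: ⊤, e: 4, f: ⊤}

Working:
Fixpoint table:
  B0:  IN=(all ⊤)  OUT=(all ⊤)
  B1:  IN=(all ⊤)  OUT=(all ⊤)
  B2:  IN=(all ⊤)  OUT=(all ⊤)
  B3:  IN=(all ⊤)  OUT={e:4; rest ⊤}
  B4:  IN={e:4; rest ⊤}  OUT={e:4; rest ⊤}
  B5:  IN={e:4; rest ⊤}  OUT={e:4; rest ⊤}
  B6:  IN=(all ⊤)  OUT=(all ⊤)

Merge at B5: IN[B5] = OUT[B4] = {a: ⊤, b: ⊤, c: ⊤, d: ⊤, e: 4, f: ⊤}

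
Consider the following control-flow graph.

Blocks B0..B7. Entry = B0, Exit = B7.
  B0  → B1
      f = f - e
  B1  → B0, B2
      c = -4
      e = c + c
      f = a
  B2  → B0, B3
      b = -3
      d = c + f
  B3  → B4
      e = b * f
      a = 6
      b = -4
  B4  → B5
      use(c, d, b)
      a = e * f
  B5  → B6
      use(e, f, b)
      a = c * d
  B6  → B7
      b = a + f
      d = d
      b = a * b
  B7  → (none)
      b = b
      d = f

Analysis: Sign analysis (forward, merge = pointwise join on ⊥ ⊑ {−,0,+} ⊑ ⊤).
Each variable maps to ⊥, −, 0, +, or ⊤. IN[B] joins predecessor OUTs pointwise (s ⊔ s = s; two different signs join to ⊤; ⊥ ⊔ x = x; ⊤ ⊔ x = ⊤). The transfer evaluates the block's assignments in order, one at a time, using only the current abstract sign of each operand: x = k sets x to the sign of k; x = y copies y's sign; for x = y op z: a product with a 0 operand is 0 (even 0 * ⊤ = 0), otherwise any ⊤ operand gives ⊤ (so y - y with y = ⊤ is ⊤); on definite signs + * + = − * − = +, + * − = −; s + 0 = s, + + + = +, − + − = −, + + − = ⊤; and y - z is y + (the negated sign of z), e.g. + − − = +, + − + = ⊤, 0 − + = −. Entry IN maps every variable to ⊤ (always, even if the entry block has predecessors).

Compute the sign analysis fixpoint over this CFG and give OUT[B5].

Answer: {a: ⊤, b: -, c: -, d: ⊤, e: ⊤, f: ⊤}

Working:
Converged values:
  B0: | IN=(all ⊤) | OUT=(all ⊤)
  B1: | IN=(all ⊤) | OUT={c:-, e:-; rest ⊤}
  B2: | IN={c:-, e:-; rest ⊤} | OUT={b:-, c:-, e:-; rest ⊤}
  B3: | IN={b:-, c:-, e:-; rest ⊤} | OUT={a:+, b:-, c:-; rest ⊤}
  B4: | IN={a:+, b:-, c:-; rest ⊤} | OUT={b:-, c:-; rest ⊤}
  B5: | IN={b:-, c:-; rest ⊤} | OUT={b:-, c:-; rest ⊤}
  B6: | IN={b:-, c:-; rest ⊤} | OUT={c:-; rest ⊤}
  B7: | IN={c:-; rest ⊤} | OUT={c:-; rest ⊤}

Merge at B5: IN[B5] = OUT[B4] = {a: ⊤, b: -, c: -, d: ⊤, e: ⊤, f: ⊤}
Applying B5's transfer function to that IN value gives OUT[B5] (row B5 above).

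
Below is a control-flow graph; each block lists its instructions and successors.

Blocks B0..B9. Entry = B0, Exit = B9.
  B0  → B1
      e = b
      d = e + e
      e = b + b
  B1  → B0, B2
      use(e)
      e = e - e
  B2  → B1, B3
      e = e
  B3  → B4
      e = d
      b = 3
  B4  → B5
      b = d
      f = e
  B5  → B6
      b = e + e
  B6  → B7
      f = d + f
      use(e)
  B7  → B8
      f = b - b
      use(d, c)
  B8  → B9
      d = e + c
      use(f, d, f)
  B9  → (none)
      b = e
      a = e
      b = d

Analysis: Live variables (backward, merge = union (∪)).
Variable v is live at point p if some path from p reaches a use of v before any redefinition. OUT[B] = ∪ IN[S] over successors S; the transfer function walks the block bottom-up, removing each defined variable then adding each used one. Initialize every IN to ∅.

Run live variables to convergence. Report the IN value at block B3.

Answer: {c, d}

Derivation:
Converged values:
  B0:   IN={b, c}   OUT={b, c, d, e}
  B1:   IN={b, c, d, e}   OUT={b, c, d, e}
  B2:   IN={b, c, d, e}   OUT={b, c, d, e}
  B3:   IN={c, d}   OUT={c, d, e}
  B4:   IN={c, d, e}   OUT={c, d, e, f}
  B5:   IN={c, d, e, f}   OUT={b, c, d, e, f}
  B6:   IN={b, c, d, e, f}   OUT={b, c, d, e}
  B7:   IN={b, c, d, e}   OUT={c, e, f}
  B8:   IN={c, e, f}   OUT={d, e}
  B9:   IN={d, e}   OUT={}

Merge at B3: OUT[B3] = IN[B4] = {c, d, e}
Applying B3's transfer function to that OUT value gives IN[B3] (row B3 above).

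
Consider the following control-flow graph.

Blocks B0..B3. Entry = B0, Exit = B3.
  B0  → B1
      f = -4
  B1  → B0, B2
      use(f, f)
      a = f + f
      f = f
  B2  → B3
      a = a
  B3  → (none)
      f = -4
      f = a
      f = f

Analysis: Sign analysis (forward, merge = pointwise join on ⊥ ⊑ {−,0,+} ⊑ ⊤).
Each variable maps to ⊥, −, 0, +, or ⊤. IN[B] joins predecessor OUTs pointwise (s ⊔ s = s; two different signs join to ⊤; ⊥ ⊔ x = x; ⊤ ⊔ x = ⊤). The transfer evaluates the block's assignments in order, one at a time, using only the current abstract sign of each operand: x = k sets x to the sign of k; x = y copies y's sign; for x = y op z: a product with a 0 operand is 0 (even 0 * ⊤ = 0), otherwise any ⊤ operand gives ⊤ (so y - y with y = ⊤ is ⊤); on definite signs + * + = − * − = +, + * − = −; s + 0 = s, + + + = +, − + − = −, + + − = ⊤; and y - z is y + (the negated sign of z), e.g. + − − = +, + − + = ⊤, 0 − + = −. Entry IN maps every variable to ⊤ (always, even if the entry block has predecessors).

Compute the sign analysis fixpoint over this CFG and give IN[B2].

Answer: {a: -, b: ⊤, c: ⊤, d: ⊤, e: ⊤, f: -}

Derivation:
Fixpoint table:
  B0:  IN=(all ⊤)  OUT={f:-; rest ⊤}
  B1:  IN={f:-; rest ⊤}  OUT={a:-, f:-; rest ⊤}
  B2:  IN={a:-, f:-; rest ⊤}  OUT={a:-, f:-; rest ⊤}
  B3:  IN={a:-, f:-; rest ⊤}  OUT={a:-, f:-; rest ⊤}

Merge at B2: IN[B2] = OUT[B1] = {a: -, b: ⊤, c: ⊤, d: ⊤, e: ⊤, f: -}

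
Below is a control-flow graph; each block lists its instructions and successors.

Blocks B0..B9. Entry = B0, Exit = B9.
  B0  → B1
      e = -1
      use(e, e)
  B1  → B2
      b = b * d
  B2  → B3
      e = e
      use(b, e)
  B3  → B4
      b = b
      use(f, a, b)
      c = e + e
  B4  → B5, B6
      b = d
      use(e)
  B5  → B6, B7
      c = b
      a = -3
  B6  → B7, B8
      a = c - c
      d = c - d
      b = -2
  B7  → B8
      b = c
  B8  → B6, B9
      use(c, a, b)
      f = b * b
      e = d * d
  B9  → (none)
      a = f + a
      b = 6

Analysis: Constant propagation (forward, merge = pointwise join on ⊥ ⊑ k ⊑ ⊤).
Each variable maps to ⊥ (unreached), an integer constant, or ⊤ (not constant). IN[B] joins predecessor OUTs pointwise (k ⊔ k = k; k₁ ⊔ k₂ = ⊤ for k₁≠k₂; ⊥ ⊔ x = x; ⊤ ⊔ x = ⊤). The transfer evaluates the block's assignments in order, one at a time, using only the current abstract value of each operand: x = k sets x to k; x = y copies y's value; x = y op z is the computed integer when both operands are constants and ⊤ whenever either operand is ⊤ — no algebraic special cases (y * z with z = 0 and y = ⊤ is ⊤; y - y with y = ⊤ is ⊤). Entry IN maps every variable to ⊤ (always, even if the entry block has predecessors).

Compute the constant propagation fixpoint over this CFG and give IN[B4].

Converged values:
  B0:   IN=(all ⊤)   OUT={e:-1; rest ⊤}
  B1:   IN={e:-1; rest ⊤}   OUT={e:-1; rest ⊤}
  B2:   IN={e:-1; rest ⊤}   OUT={e:-1; rest ⊤}
  B3:   IN={e:-1; rest ⊤}   OUT={c:-2, e:-1; rest ⊤}
  B4:   IN={c:-2, e:-1; rest ⊤}   OUT={c:-2, e:-1; rest ⊤}
  B5:   IN={c:-2, e:-1; rest ⊤}   OUT={a:-3, e:-1; rest ⊤}
  B6:   IN=(all ⊤)   OUT={b:-2; rest ⊤}
  B7:   IN=(all ⊤)   OUT=(all ⊤)
  B8:   IN=(all ⊤)   OUT=(all ⊤)
  B9:   IN=(all ⊤)   OUT={b:6; rest ⊤}

Merge at B4: IN[B4] = OUT[B3] = {a: ⊤, b: ⊤, c: -2, d: ⊤, e: -1, f: ⊤}

Answer: {a: ⊤, b: ⊤, c: -2, d: ⊤, e: -1, f: ⊤}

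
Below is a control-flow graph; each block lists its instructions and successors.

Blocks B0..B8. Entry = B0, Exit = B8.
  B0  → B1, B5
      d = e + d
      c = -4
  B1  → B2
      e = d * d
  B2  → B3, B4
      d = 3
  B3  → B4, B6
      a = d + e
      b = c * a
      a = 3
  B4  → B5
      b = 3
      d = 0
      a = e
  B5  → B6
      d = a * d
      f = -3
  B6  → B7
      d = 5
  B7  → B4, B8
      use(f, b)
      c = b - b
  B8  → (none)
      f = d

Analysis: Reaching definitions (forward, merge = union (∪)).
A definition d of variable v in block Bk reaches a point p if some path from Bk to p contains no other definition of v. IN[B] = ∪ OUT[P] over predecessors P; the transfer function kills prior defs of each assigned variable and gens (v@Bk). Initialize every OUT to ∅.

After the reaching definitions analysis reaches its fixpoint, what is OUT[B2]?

Answer: {c@B0, d@B2, e@B1}

Working:
Per-block solution:
  B0: | IN={} | OUT={c@B0, d@B0}
  B1: | IN={c@B0, d@B0} | OUT={c@B0, d@B0, e@B1}
  B2: | IN={c@B0, d@B0, e@B1} | OUT={c@B0, d@B2, e@B1}
  B3: | IN={c@B0, d@B2, e@B1} | OUT={a@B3, b@B3, c@B0, d@B2, e@B1}
  B4: | IN={a@B3, a@B4, b@B3, b@B4, c@B0, c@B7, d@B2, d@B6, e@B1, f@B5} | OUT={a@B4, b@B4, c@B0, c@B7, d@B4, e@B1, f@B5}
  B5: | IN={a@B4, b@B4, c@B0, c@B7, d@B0, d@B4, e@B1, f@B5} | OUT={a@B4, b@B4, c@B0, c@B7, d@B5, e@B1, f@B5}
  B6: | IN={a@B3, a@B4, b@B3, b@B4, c@B0, c@B7, d@B2, d@B5, e@B1, f@B5} | OUT={a@B3, a@B4, b@B3, b@B4, c@B0, c@B7, d@B6, e@B1, f@B5}
  B7: | IN={a@B3, a@B4, b@B3, b@B4, c@B0, c@B7, d@B6, e@B1, f@B5} | OUT={a@B3, a@B4, b@B3, b@B4, c@B7, d@B6, e@B1, f@B5}
  B8: | IN={a@B3, a@B4, b@B3, b@B4, c@B7, d@B6, e@B1, f@B5} | OUT={a@B3, a@B4, b@B3, b@B4, c@B7, d@B6, e@B1, f@B8}

Merge at B2: IN[B2] = OUT[B1] = {c@B0, d@B0, e@B1}
Applying B2's transfer function to that IN value gives OUT[B2] (row B2 above).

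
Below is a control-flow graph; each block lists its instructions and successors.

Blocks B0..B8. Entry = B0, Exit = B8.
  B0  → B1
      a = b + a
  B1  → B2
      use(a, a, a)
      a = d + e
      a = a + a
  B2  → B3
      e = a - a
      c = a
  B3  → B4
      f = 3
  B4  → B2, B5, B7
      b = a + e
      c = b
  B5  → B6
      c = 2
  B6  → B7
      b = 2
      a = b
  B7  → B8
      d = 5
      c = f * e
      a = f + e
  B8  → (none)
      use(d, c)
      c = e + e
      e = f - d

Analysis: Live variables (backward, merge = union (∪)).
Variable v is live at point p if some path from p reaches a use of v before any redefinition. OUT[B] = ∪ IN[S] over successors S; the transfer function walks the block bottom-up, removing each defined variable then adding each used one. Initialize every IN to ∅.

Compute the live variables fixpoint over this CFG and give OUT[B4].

Fixpoint table:
  B0:   IN={a, b, d, e}   OUT={a, d, e}
  B1:   IN={a, d, e}   OUT={a}
  B2:   IN={a}   OUT={a, e}
  B3:   IN={a, e}   OUT={a, e, f}
  B4:   IN={a, e, f}   OUT={a, e, f}
  B5:   IN={e, f}   OUT={e, f}
  B6:   IN={e, f}   OUT={e, f}
  B7:   IN={e, f}   OUT={c, d, e, f}
  B8:   IN={c, d, e, f}   OUT={}

Merge at B4: OUT[B4] = IN[B2] ⊔ IN[B5] ⊔ IN[B7] = {a, e, f}

Answer: {a, e, f}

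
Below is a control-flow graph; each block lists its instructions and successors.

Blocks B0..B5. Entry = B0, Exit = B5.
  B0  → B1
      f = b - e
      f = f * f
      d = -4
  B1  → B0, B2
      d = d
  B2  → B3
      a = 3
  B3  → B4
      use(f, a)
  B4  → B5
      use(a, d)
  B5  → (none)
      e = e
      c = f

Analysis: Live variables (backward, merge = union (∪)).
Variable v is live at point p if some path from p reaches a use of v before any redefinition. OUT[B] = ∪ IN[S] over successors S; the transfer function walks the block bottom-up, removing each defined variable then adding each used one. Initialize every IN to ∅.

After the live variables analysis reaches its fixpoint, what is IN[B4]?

Answer: {a, d, e, f}

Working:
Converged values:
  B0:   IN={b, e}   OUT={b, d, e, f}
  B1:   IN={b, d, e, f}   OUT={b, d, e, f}
  B2:   IN={d, e, f}   OUT={a, d, e, f}
  B3:   IN={a, d, e, f}   OUT={a, d, e, f}
  B4:   IN={a, d, e, f}   OUT={e, f}
  B5:   IN={e, f}   OUT={}

Merge at B4: OUT[B4] = IN[B5] = {e, f}
Applying B4's transfer function to that OUT value gives IN[B4] (row B4 above).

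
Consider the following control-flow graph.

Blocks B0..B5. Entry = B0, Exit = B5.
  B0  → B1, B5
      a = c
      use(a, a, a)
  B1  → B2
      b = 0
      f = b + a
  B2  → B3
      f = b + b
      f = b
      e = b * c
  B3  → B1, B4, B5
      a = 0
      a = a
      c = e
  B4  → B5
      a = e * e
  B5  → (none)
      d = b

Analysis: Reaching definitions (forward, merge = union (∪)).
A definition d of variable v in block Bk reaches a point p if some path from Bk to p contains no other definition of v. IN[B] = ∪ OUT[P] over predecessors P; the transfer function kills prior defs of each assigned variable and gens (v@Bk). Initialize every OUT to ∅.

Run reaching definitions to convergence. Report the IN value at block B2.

Converged values:
  B0:   IN={}   OUT={a@B0}
  B1:   IN={a@B0, a@B3, b@B1, c@B3, e@B2, f@B2}   OUT={a@B0, a@B3, b@B1, c@B3, e@B2, f@B1}
  B2:   IN={a@B0, a@B3, b@B1, c@B3, e@B2, f@B1}   OUT={a@B0, a@B3, b@B1, c@B3, e@B2, f@B2}
  B3:   IN={a@B0, a@B3, b@B1, c@B3, e@B2, f@B2}   OUT={a@B3, b@B1, c@B3, e@B2, f@B2}
  B4:   IN={a@B3, b@B1, c@B3, e@B2, f@B2}   OUT={a@B4, b@B1, c@B3, e@B2, f@B2}
  B5:   IN={a@B0, a@B3, a@B4, b@B1, c@B3, e@B2, f@B2}   OUT={a@B0, a@B3, a@B4, b@B1, c@B3, d@B5, e@B2, f@B2}

Merge at B2: IN[B2] = OUT[B1] = {a@B0, a@B3, b@B1, c@B3, e@B2, f@B1}

Answer: {a@B0, a@B3, b@B1, c@B3, e@B2, f@B1}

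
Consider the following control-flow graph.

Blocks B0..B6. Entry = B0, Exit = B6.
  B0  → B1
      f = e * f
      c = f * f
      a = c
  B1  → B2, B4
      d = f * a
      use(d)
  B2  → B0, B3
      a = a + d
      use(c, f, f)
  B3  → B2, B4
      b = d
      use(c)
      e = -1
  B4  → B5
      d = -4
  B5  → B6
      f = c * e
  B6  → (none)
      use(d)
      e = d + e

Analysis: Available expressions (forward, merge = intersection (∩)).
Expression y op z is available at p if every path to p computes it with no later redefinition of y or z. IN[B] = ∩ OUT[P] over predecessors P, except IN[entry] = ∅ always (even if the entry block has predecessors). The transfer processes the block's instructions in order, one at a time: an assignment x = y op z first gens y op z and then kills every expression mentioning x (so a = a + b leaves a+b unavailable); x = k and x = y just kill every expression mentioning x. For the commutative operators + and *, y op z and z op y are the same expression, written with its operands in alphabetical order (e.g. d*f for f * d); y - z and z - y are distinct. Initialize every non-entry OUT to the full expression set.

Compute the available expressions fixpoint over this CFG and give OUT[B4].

Answer: {f*f}

Working:
Fixpoint table:
  B0:  IN={}  OUT={f*f}
  B1:  IN={f*f}  OUT={a*f, f*f}
  B2:  IN={f*f}  OUT={f*f}
  B3:  IN={f*f}  OUT={f*f}
  B4:  IN={f*f}  OUT={f*f}
  B5:  IN={f*f}  OUT={c*e}
  B6:  IN={c*e}  OUT={}

Merge at B4: IN[B4] = OUT[B1] ∩ OUT[B3] = {f*f}
Applying B4's transfer function to that IN value gives OUT[B4] (row B4 above).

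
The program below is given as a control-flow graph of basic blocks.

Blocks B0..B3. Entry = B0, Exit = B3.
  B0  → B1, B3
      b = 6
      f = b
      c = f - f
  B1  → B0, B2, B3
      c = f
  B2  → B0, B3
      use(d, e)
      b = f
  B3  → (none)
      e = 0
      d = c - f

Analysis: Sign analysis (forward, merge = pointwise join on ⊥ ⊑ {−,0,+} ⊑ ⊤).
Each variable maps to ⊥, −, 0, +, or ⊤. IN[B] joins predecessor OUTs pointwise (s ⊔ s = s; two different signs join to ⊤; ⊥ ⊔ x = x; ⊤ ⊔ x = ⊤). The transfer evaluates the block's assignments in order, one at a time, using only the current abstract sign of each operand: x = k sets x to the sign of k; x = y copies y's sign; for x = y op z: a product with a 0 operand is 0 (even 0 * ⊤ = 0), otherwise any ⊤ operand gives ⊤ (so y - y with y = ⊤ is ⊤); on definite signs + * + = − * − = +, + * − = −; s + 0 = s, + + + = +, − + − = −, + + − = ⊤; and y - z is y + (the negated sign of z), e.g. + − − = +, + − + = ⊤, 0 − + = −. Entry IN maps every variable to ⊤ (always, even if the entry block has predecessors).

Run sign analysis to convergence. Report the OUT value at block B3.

Answer: {a: ⊤, b: +, c: ⊤, d: ⊤, e: 0, f: +}

Trace:
Fixpoint table:
  B0:  IN=(all ⊤)  OUT={b:+, f:+; rest ⊤}
  B1:  IN={b:+, f:+; rest ⊤}  OUT={b:+, c:+, f:+; rest ⊤}
  B2:  IN={b:+, c:+, f:+; rest ⊤}  OUT={b:+, c:+, f:+; rest ⊤}
  B3:  IN={b:+, f:+; rest ⊤}  OUT={b:+, e:0, f:+; rest ⊤}

Merge at B3: IN[B3] = OUT[B0] ⊔ OUT[B1] ⊔ OUT[B2] = {a: ⊤, b: +, c: ⊤, d: ⊤, e: ⊤, f: +}
Applying B3's transfer function to that IN value gives OUT[B3] (row B3 above).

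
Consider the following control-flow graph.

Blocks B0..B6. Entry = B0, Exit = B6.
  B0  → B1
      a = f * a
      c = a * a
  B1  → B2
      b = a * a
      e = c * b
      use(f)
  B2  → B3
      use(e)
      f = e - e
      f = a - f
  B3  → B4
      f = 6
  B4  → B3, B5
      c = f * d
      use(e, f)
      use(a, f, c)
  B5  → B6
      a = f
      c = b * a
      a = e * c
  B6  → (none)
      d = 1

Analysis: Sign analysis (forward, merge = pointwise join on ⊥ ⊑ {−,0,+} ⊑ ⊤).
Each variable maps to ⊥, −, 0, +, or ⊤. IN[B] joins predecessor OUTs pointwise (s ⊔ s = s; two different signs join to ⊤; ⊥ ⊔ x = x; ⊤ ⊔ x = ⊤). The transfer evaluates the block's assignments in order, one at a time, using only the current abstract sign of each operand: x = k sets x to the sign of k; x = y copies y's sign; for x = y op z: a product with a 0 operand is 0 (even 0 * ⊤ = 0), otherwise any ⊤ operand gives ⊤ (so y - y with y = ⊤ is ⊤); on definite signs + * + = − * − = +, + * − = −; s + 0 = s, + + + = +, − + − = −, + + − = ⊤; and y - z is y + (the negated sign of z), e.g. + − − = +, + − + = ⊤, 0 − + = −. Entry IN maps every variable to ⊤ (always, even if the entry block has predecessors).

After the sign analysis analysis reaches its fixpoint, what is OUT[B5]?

Answer: {a: ⊤, b: ⊤, c: ⊤, d: ⊤, e: ⊤, f: +}

Working:
Per-block solution:
  B0:  IN=(all ⊤)  OUT=(all ⊤)
  B1:  IN=(all ⊤)  OUT=(all ⊤)
  B2:  IN=(all ⊤)  OUT=(all ⊤)
  B3:  IN=(all ⊤)  OUT={f:+; rest ⊤}
  B4:  IN={f:+; rest ⊤}  OUT={f:+; rest ⊤}
  B5:  IN={f:+; rest ⊤}  OUT={f:+; rest ⊤}
  B6:  IN={f:+; rest ⊤}  OUT={d:+, f:+; rest ⊤}

Merge at B5: IN[B5] = OUT[B4] = {a: ⊤, b: ⊤, c: ⊤, d: ⊤, e: ⊤, f: +}
Applying B5's transfer function to that IN value gives OUT[B5] (row B5 above).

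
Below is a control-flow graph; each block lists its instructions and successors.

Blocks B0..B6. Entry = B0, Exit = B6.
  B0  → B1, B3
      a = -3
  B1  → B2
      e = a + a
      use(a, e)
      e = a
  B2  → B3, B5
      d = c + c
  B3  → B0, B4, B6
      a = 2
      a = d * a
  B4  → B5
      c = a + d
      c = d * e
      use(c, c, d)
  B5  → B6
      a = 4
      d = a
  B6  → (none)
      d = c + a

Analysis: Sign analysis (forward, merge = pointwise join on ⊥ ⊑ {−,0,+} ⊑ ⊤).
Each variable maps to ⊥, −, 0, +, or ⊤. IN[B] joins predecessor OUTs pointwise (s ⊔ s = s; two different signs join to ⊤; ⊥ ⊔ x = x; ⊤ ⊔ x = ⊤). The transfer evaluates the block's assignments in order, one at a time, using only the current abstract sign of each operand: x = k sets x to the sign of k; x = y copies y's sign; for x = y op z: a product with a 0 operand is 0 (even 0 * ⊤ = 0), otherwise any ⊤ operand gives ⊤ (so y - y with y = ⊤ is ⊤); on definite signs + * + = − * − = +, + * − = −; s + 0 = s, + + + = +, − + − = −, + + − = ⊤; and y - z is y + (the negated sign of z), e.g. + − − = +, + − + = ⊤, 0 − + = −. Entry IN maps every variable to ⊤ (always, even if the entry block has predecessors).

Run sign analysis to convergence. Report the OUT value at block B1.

Per-block solution:
  B0:  IN=(all ⊤)  OUT={a:-; rest ⊤}
  B1:  IN={a:-; rest ⊤}  OUT={a:-, e:-; rest ⊤}
  B2:  IN={a:-, e:-; rest ⊤}  OUT={a:-, e:-; rest ⊤}
  B3:  IN={a:-; rest ⊤}  OUT=(all ⊤)
  B4:  IN=(all ⊤)  OUT=(all ⊤)
  B5:  IN=(all ⊤)  OUT={a:+, d:+; rest ⊤}
  B6:  IN=(all ⊤)  OUT=(all ⊤)

Merge at B1: IN[B1] = OUT[B0] = {a: -, b: ⊤, c: ⊤, d: ⊤, e: ⊤, f: ⊤}
Applying B1's transfer function to that IN value gives OUT[B1] (row B1 above).

Answer: {a: -, b: ⊤, c: ⊤, d: ⊤, e: -, f: ⊤}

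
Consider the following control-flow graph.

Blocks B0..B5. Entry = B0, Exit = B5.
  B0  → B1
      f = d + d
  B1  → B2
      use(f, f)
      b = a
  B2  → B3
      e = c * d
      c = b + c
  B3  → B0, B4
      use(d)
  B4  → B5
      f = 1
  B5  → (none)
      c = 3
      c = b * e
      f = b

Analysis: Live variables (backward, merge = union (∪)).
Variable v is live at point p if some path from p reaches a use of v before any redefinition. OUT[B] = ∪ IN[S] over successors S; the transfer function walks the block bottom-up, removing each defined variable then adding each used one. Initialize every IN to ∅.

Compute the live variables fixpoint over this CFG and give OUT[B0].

Fixpoint table:
  B0:  IN={a, c, d}  OUT={a, c, d, f}
  B1:  IN={a, c, d, f}  OUT={a, b, c, d}
  B2:  IN={a, b, c, d}  OUT={a, b, c, d, e}
  B3:  IN={a, b, c, d, e}  OUT={a, b, c, d, e}
  B4:  IN={b, e}  OUT={b, e}
  B5:  IN={b, e}  OUT={}

Merge at B0: OUT[B0] = IN[B1] = {a, c, d, f}

Answer: {a, c, d, f}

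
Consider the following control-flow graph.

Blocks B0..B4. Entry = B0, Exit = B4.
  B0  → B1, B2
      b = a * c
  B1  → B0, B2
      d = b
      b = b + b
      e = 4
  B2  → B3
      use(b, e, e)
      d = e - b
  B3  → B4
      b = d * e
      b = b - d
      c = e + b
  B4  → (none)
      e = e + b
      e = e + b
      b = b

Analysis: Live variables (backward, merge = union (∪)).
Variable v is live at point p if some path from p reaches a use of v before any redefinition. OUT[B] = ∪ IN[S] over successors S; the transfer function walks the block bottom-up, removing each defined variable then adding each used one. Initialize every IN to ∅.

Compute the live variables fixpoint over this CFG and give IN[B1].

Fixpoint table:
  B0:   IN={a, c, e}   OUT={a, b, c, e}
  B1:   IN={a, b, c}   OUT={a, b, c, e}
  B2:   IN={b, e}   OUT={d, e}
  B3:   IN={d, e}   OUT={b, e}
  B4:   IN={b, e}   OUT={}

Merge at B1: OUT[B1] = IN[B0] ⊔ IN[B2] = {a, b, c, e}
Applying B1's transfer function to that OUT value gives IN[B1] (row B1 above).

Answer: {a, b, c}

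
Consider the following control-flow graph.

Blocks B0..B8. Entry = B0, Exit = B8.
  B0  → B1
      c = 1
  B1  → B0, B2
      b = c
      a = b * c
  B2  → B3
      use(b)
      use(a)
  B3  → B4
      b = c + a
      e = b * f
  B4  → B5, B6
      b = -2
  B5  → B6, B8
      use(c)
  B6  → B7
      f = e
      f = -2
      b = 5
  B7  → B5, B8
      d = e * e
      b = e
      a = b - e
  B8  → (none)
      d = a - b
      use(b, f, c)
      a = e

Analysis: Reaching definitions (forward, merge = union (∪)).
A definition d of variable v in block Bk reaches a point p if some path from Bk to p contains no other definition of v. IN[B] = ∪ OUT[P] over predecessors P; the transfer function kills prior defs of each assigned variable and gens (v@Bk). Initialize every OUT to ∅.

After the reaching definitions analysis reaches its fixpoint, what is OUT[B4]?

Converged values:
  B0: | IN={a@B1, b@B1, c@B0} | OUT={a@B1, b@B1, c@B0}
  B1: | IN={a@B1, b@B1, c@B0} | OUT={a@B1, b@B1, c@B0}
  B2: | IN={a@B1, b@B1, c@B0} | OUT={a@B1, b@B1, c@B0}
  B3: | IN={a@B1, b@B1, c@B0} | OUT={a@B1, b@B3, c@B0, e@B3}
  B4: | IN={a@B1, b@B3, c@B0, e@B3} | OUT={a@B1, b@B4, c@B0, e@B3}
  B5: | IN={a@B1, a@B7, b@B4, b@B7, c@B0, d@B7, e@B3, f@B6} | OUT={a@B1, a@B7, b@B4, b@B7, c@B0, d@B7, e@B3, f@B6}
  B6: | IN={a@B1, a@B7, b@B4, b@B7, c@B0, d@B7, e@B3, f@B6} | OUT={a@B1, a@B7, b@B6, c@B0, d@B7, e@B3, f@B6}
  B7: | IN={a@B1, a@B7, b@B6, c@B0, d@B7, e@B3, f@B6} | OUT={a@B7, b@B7, c@B0, d@B7, e@B3, f@B6}
  B8: | IN={a@B1, a@B7, b@B4, b@B7, c@B0, d@B7, e@B3, f@B6} | OUT={a@B8, b@B4, b@B7, c@B0, d@B8, e@B3, f@B6}

Merge at B4: IN[B4] = OUT[B3] = {a@B1, b@B3, c@B0, e@B3}
Applying B4's transfer function to that IN value gives OUT[B4] (row B4 above).

Answer: {a@B1, b@B4, c@B0, e@B3}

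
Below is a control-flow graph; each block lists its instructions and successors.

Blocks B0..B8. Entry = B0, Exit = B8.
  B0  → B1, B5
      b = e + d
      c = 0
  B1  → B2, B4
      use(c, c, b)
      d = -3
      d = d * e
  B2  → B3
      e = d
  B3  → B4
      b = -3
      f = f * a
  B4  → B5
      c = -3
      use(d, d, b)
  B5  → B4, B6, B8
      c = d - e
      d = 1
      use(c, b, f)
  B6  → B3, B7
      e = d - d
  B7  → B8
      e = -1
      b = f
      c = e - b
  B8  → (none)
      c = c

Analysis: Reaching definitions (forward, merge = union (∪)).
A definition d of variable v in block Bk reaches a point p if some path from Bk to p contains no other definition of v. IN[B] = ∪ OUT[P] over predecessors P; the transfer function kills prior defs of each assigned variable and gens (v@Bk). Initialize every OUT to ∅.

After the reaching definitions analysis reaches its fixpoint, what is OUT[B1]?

Answer: {b@B0, c@B0, d@B1}

Derivation:
Per-block solution:
  B0:   IN={}   OUT={b@B0, c@B0}
  B1:   IN={b@B0, c@B0}   OUT={b@B0, c@B0, d@B1}
  B2:   IN={b@B0, c@B0, d@B1}   OUT={b@B0, c@B0, d@B1, e@B2}
  B3:   IN={b@B0, b@B3, c@B0, c@B5, d@B1, d@B5, e@B2, e@B6, f@B3}   OUT={b@B3, c@B0, c@B5, d@B1, d@B5, e@B2, e@B6, f@B3}
  B4:   IN={b@B0, b@B3, c@B0, c@B5, d@B1, d@B5, e@B2, e@B6, f@B3}   OUT={b@B0, b@B3, c@B4, d@B1, d@B5, e@B2, e@B6, f@B3}
  B5:   IN={b@B0, b@B3, c@B0, c@B4, d@B1, d@B5, e@B2, e@B6, f@B3}   OUT={b@B0, b@B3, c@B5, d@B5, e@B2, e@B6, f@B3}
  B6:   IN={b@B0, b@B3, c@B5, d@B5, e@B2, e@B6, f@B3}   OUT={b@B0, b@B3, c@B5, d@B5, e@B6, f@B3}
  B7:   IN={b@B0, b@B3, c@B5, d@B5, e@B6, f@B3}   OUT={b@B7, c@B7, d@B5, e@B7, f@B3}
  B8:   IN={b@B0, b@B3, b@B7, c@B5, c@B7, d@B5, e@B2, e@B6, e@B7, f@B3}   OUT={b@B0, b@B3, b@B7, c@B8, d@B5, e@B2, e@B6, e@B7, f@B3}

Merge at B1: IN[B1] = OUT[B0] = {b@B0, c@B0}
Applying B1's transfer function to that IN value gives OUT[B1] (row B1 above).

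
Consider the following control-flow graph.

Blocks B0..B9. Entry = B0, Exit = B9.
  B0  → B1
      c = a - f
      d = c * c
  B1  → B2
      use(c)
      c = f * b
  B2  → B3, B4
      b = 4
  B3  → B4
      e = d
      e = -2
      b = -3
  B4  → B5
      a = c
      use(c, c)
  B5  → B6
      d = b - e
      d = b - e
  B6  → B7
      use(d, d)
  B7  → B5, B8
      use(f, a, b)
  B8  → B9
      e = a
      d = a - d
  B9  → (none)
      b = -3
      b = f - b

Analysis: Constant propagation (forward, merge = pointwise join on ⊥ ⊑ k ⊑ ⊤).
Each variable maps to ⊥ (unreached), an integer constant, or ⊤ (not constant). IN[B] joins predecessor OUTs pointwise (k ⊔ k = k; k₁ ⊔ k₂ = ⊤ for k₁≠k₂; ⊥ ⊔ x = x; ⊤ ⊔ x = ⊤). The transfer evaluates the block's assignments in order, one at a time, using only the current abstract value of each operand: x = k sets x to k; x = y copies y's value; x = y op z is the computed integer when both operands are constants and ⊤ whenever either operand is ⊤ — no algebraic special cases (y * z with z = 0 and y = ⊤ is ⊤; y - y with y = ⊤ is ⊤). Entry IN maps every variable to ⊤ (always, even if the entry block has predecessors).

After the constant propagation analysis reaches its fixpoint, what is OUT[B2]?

Per-block solution:
  B0: | IN=(all ⊤) | OUT=(all ⊤)
  B1: | IN=(all ⊤) | OUT=(all ⊤)
  B2: | IN=(all ⊤) | OUT={b:4; rest ⊤}
  B3: | IN={b:4; rest ⊤} | OUT={b:-3, e:-2; rest ⊤}
  B4: | IN=(all ⊤) | OUT=(all ⊤)
  B5: | IN=(all ⊤) | OUT=(all ⊤)
  B6: | IN=(all ⊤) | OUT=(all ⊤)
  B7: | IN=(all ⊤) | OUT=(all ⊤)
  B8: | IN=(all ⊤) | OUT=(all ⊤)
  B9: | IN=(all ⊤) | OUT=(all ⊤)

Merge at B2: IN[B2] = OUT[B1] = {a: ⊤, b: ⊤, c: ⊤, d: ⊤, e: ⊤, f: ⊤}
Applying B2's transfer function to that IN value gives OUT[B2] (row B2 above).

Answer: {a: ⊤, b: 4, c: ⊤, d: ⊤, e: ⊤, f: ⊤}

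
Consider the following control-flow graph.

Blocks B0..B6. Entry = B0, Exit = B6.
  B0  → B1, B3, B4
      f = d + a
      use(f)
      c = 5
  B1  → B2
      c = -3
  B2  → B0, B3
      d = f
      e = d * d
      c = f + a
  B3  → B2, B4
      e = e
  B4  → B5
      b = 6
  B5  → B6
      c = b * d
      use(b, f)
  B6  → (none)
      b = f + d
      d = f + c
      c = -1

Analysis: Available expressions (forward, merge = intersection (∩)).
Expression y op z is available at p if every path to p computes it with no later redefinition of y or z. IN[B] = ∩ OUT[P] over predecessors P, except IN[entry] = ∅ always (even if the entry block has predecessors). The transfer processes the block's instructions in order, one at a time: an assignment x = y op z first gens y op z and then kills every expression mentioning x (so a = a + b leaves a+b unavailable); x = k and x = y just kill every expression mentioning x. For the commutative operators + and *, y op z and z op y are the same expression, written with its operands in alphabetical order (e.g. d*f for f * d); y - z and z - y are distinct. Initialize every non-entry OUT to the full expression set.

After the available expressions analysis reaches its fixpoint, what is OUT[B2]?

Answer: {a+f, d*d}

Working:
Per-block solution:
  B0:   IN={}   OUT={a+d}
  B1:   IN={a+d}   OUT={a+d}
  B2:   IN={}   OUT={a+f, d*d}
  B3:   IN={}   OUT={}
  B4:   IN={}   OUT={}
  B5:   IN={}   OUT={b*d}
  B6:   IN={b*d}   OUT={}

Merge at B2: IN[B2] = OUT[B1] ∩ OUT[B3] = {}
Applying B2's transfer function to that IN value gives OUT[B2] (row B2 above).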